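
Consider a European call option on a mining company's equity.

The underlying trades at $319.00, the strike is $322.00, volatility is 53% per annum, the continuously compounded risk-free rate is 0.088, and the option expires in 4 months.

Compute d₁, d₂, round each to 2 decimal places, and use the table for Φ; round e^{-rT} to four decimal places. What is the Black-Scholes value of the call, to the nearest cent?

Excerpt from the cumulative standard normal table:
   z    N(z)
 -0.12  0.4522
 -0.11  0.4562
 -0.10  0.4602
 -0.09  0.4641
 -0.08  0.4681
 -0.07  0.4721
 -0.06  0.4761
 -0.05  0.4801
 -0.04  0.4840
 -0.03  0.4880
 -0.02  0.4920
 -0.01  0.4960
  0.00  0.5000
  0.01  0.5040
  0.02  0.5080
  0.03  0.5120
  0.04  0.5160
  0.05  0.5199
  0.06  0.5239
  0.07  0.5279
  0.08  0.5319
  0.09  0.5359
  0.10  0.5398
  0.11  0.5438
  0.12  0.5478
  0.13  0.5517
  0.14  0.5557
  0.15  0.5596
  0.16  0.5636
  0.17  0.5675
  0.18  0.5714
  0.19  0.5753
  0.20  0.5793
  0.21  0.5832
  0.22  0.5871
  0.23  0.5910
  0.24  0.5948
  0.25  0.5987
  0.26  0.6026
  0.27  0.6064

$42.16

σ√T = 0.53·√0.3333 = 0.3060
ln(S/K) + (r + σ²/2)T = ln(319/322) + (0.088 + 0.53²/2)·0.3333 = -0.0094 + 0.0761 = 0.0668
d₁ = 0.0668 / 0.3060 = 0.2183 ≈ 0.22
d₂ = d₁ − σ√T = 0.2183 − 0.3060 = -0.0877 ≈ -0.09
e^(−rT) = e^(−0.088·0.3333) = 0.9711
N(d₁) = N(0.22) = 0.5871;  N(d₂) = N(-0.09) = 0.4641
C = 319·0.5871 − 322·0.9711·0.4641 = 187.2849 − 145.1214 = 42.1635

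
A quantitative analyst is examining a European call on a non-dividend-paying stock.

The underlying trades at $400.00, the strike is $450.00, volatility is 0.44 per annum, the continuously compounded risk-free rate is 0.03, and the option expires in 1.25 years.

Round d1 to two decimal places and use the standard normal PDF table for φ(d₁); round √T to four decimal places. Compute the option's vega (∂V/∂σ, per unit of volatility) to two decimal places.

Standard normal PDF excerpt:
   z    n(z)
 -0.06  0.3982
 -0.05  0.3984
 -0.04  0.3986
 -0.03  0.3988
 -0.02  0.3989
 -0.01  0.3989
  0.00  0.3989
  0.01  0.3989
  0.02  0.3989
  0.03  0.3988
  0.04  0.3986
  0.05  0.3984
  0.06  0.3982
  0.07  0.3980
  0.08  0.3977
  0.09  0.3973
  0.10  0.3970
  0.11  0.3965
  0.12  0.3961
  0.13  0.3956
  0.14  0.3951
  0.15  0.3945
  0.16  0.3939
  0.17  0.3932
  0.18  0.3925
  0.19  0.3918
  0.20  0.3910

177.85

T = 1.25;  σ√T = 0.4919
d₁ = [ln(400/450) + (0.03 + 0.44²/2)·1.25] / 0.4919 = [-0.1178 + 0.1585] / 0.4919 = 0.0828 ⇒ 0.08
√T = √1.25 = 1.1180
φ(d₁) = φ(0.08) = 0.3977
vega = S·φ(d₁)·√T = 400·0.3977·1.1180 = 177.8514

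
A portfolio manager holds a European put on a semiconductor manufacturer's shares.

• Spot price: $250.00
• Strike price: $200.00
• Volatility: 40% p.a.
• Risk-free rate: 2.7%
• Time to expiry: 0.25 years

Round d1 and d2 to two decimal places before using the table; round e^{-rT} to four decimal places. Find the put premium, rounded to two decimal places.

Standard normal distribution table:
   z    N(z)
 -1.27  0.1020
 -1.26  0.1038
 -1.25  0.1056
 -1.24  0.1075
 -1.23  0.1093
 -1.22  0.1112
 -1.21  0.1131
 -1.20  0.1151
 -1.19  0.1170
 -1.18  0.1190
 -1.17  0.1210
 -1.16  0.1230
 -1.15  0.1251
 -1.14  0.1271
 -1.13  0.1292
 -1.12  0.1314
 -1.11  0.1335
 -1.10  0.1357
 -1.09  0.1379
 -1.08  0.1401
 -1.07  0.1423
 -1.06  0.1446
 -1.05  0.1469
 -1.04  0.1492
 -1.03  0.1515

σ√T = 0.4·√0.25 = 0.2000
ln(S/K) + (r + σ²/2)T = ln(250/200) + (0.027 + 0.4²/2)·0.25 = 0.2231 + 0.0268 = 0.2499
d₁ = 0.2499 / 0.2000 = 1.2495 ≈ 1.25
d₂ = d₁ − σ√T = 1.2495 − 0.2000 = 1.0495 ≈ 1.05
e^(−rT) = e^(−0.027·0.25) = 0.9933
N(−d₂) = N(-1.05) = 0.1469;  N(−d₁) = N(-1.25) = 0.1056
P = 200·0.9933·0.1469 − 250·0.1056 = 29.1832 − 26.4000 = 2.7832

$2.78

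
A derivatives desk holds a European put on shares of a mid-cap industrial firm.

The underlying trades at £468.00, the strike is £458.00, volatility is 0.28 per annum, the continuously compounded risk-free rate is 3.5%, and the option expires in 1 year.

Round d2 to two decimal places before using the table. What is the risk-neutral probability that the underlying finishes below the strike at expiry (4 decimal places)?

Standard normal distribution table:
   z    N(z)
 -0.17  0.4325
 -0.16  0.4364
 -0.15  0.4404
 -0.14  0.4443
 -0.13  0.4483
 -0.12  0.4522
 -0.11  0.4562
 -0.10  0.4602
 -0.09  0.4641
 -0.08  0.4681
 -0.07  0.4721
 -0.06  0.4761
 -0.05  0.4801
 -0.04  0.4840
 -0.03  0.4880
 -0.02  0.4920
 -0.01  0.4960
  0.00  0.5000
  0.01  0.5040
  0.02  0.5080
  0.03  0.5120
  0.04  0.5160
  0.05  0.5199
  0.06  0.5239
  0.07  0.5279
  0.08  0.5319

σ√T = 0.28 × 1.0000 = 0.2800
d₁ = [ln(468/458) + (0.035 + 0.28²/2)·1] / 0.2800 = [0.0216 + 0.0742] / 0.2800 = 0.3421 ≈ 0.34
d₂ = d₁ − σ√T = 0.3421 − 0.2800 = 0.0621 ≈ 0.06
Risk-neutral Pr[S_T < K] = N(−d₂) = N(-0.06) = 0.4761

0.4761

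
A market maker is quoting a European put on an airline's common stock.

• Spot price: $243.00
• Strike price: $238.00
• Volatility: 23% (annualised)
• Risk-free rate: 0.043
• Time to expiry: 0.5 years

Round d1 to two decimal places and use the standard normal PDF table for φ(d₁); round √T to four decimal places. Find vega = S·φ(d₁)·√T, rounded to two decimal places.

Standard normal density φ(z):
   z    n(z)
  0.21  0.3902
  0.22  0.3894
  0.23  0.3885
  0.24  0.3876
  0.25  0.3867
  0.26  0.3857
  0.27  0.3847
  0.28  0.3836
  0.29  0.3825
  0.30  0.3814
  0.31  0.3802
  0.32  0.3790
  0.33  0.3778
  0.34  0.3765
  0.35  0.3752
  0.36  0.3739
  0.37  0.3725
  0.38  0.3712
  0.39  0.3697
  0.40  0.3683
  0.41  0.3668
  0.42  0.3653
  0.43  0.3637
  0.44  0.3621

64.69

σ√T = 0.23 × 0.7071 = 0.1626
d₁ = [ln(243/238) + (0.043 + ½·0.23²)·0.5] / (σ√T) = (0.0208 + 0.0347) / 0.1626 = 0.3414 ≈ 0.34
√T = √0.5 = 0.7071
φ(d₁) = φ(0.34) = 0.3765
vega = S·φ(d₁)·√T = 243·0.3765·0.7071 = 64.6922
(Call and put vega coincide under Black-Scholes.)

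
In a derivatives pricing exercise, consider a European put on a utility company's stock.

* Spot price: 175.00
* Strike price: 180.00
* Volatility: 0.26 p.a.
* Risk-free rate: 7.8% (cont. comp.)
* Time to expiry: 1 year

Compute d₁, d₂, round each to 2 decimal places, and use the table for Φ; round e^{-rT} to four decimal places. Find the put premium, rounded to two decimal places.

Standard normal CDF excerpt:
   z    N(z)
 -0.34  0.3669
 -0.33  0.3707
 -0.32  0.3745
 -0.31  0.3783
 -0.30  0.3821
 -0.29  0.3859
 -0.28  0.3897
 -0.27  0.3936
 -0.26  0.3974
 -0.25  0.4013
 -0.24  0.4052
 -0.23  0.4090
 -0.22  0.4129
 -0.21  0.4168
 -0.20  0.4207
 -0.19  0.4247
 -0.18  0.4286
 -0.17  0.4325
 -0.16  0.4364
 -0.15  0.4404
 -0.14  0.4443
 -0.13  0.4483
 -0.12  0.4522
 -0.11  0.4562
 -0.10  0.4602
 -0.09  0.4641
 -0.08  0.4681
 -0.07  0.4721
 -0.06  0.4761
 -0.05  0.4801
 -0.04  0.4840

σ√T = 0.26·√1 = 0.2600
ln(S/K) + (r + σ²/2)T = ln(175/180) + (0.078 + 0.26²/2)·1 = -0.0282 + 0.1118 = 0.0836
d₁ = 0.0836 / 0.2600 = 0.3217 ≈ 0.32
d₂ = d₁ − σ√T = 0.3217 − 0.2600 = 0.0617 ≈ 0.06
exp(−rT) = exp(−0.078·1) = 0.9250
P = 180·0.9250·N(-0.06) − 175·N(-0.32) = 180·0.9250·0.4761 − 175·0.3745 = 79.2707 − 65.5375 = 13.7332

13.73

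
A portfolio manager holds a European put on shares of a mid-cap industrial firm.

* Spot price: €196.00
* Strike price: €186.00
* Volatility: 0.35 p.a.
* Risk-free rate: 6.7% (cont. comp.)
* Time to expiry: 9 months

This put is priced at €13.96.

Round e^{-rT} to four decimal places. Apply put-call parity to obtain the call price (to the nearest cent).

exp(−rT) = exp(−0.067·0.75) = 0.9510
Put-call parity: C − P = S − K·e^(−rT) = 196 − 186·0.9510 = 196 − 176.8860 = 19.1140
C = P + (C − P) = 13.96 + (19.1140) = 33.0740

€33.07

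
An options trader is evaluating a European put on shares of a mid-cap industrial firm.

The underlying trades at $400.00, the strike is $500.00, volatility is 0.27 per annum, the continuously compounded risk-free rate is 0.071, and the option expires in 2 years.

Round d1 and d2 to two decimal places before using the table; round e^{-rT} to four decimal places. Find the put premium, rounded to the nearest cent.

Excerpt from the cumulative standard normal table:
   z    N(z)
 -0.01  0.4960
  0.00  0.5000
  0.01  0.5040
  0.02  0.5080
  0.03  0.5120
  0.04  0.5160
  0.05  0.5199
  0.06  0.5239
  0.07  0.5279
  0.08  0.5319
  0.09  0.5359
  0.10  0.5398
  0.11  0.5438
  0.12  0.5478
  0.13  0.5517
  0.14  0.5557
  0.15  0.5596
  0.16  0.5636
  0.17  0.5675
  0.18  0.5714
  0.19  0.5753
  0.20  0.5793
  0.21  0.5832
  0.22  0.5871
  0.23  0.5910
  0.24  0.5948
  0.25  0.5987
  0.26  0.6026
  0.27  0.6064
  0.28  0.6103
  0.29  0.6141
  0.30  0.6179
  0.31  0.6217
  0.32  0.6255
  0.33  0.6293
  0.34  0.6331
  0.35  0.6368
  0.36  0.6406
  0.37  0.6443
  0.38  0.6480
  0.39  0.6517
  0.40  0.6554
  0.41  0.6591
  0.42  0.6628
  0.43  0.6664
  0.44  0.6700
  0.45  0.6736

σ√T = 0.27 × 1.4142 = 0.3818
d₁ = [ln(400/500) + (0.071 + ½·0.27²)·2] / (σ√T) = (-0.2231 + 0.2149) / 0.3818 = -0.0216 ≈ -0.02
d₂ = -0.0216 − 0.3818 = -0.4034 ≈ -0.40
exp(−rT) = exp(−0.071·2) = 0.8676
N(−d₂) = N(0.40) = 0.6554;  N(−d₁) = N(0.02) = 0.5080
P = 500·0.8676·0.6554 − 400·0.5080 = 284.3125 − 203.2000 = 81.1125

$81.11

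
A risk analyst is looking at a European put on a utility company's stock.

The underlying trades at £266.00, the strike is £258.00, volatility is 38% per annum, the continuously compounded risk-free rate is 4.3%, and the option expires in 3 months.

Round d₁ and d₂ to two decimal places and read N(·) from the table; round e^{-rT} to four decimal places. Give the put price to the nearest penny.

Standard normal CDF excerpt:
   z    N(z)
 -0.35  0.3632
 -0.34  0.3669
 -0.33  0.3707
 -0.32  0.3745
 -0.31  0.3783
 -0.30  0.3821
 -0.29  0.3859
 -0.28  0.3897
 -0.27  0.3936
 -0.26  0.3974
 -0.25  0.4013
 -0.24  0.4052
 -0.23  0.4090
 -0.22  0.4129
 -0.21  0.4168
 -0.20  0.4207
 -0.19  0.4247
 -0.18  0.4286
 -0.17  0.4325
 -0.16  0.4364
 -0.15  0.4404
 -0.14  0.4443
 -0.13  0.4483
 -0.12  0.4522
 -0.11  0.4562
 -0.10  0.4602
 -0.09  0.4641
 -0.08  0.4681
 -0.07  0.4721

σ√T = 0.38·√0.25 = 0.1900
ln(S/K) + (r + σ²/2)T = ln(266/258) + (0.043 + 0.38²/2)·0.25 = 0.0305 + 0.0288 = 0.0593
d₁ = 0.0593 / 0.1900 = 0.3123 → 0.31
d₂ = d₁ − σ√T = 0.3123 − 0.1900 = 0.1223 → 0.12
exp(−rT) = exp(−0.043·0.25) = 0.9893
P = 258·0.9893·N(-0.12) − 266·N(-0.31) = 258·0.9893·0.4522 − 266·0.3783 = 115.4193 − 100.6278 = 14.7915

£14.79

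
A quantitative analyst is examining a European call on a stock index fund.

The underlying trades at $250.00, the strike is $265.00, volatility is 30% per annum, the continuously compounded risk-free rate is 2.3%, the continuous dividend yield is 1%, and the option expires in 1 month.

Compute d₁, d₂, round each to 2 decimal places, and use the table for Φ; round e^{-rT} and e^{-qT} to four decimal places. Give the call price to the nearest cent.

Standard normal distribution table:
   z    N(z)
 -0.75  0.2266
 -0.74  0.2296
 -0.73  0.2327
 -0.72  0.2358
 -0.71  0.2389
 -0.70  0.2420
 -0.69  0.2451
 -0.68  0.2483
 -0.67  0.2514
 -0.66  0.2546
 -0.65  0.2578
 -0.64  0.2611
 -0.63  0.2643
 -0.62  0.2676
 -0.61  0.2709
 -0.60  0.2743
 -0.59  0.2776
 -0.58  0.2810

σ√T = 0.3·√0.08333 = 0.0866
d₁ = [ln(250/265) + (0.023 − 0.01 + ½·0.3²)·0.08333] / (σ√T) = (-0.0583 + 0.0048) / 0.0866 = -0.6170 ⇒ -0.62
d₂ = -0.6170 − 0.0866 = -0.7036 ⇒ -0.70
exp(−qT) = exp(−0.01·0.08333) = 0.9992;  exp(−rT) = exp(−0.023·0.08333) = 0.9981
N(d₁) = N(-0.62) = 0.2676;  N(d₂) = N(-0.70) = 0.2420
C = 250·0.9992·0.2676 − 265·0.9981·0.2420 = 66.8465 − 64.0082 = 2.8383

$2.84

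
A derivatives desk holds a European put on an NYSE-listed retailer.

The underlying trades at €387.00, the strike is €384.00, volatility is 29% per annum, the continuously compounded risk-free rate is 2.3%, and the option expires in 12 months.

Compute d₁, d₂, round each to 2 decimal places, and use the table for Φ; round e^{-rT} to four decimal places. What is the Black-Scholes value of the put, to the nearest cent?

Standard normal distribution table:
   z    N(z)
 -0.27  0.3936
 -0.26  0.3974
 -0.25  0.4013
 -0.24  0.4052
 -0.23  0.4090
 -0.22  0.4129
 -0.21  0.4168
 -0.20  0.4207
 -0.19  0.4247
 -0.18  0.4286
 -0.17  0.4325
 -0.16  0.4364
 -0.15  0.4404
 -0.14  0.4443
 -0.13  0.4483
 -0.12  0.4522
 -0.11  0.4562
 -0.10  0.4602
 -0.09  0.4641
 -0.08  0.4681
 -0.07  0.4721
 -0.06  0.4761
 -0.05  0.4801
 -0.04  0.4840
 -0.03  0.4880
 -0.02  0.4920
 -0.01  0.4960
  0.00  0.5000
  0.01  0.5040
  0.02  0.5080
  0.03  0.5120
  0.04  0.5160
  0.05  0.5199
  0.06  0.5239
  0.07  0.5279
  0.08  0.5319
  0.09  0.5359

T = 1;  σ√T = 0.2900
d₁ = [ln(387/384) + (0.023 + ½·0.29²)·1] / (σ√T) = (0.0078 + 0.0650) / 0.2900 = 0.2511 which rounds to 0.25
d₂ = 0.2511 − 0.2900 = -0.0389 which rounds to -0.04
e^(−rT) = e^(−0.023·1) = 0.9773
N(−d₂) = N(0.04) = 0.5160;  N(−d₁) = N(-0.25) = 0.4013
P = 384·0.9773·0.5160 − 387·0.4013 = 193.6461 − 155.3031 = 38.3430

€38.34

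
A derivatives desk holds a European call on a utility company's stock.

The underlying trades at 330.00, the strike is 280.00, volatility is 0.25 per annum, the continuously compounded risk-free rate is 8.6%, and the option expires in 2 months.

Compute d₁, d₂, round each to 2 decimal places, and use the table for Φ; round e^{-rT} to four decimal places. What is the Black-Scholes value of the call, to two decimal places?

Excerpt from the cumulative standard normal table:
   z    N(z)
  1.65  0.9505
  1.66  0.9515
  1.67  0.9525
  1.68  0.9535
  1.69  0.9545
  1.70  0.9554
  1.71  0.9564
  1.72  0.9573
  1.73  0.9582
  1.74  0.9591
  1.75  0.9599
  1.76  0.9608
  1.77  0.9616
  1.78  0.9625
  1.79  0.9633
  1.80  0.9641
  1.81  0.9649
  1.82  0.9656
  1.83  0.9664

54.44

σ√T = 0.25·√0.1667 = 0.1021
d₁ = [ln(330/280) + (0.086 + 0.25²/2)·0.1667] / 0.1021 = [0.1643 + 0.0195] / 0.1021 = 1.8013 which rounds to 1.80
d₂ = d₁ − σ√T = 1.8013 − 0.1021 = 1.6992 which rounds to 1.70
e^(−rT) = e^(−0.086·0.1667) = 0.9858
N(d₁) = N(1.80) = 0.9641;  N(d₂) = N(1.70) = 0.9554
C = 330·0.9641 − 280·0.9858·0.9554 = 318.1530 − 263.7133 = 54.4397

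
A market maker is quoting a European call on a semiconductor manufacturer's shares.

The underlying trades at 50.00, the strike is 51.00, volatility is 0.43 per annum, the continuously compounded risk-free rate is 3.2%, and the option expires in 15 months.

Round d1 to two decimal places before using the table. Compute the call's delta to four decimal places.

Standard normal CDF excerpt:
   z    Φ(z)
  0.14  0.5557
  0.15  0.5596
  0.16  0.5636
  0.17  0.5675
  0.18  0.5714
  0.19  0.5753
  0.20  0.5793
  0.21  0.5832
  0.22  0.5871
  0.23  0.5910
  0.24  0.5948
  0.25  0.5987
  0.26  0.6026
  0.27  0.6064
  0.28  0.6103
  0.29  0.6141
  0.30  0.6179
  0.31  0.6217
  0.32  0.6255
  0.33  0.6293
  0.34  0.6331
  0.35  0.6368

σ√T = 0.43·√1.25 = 0.4808
d₁ = [ln(50/51) + (0.032 + 0.43²/2)·1.25] / 0.4808 = [-0.0198 + 0.1556] / 0.4808 = 0.2824 → 0.28
N(d₁) = N(0.28) = 0.6103
Δ_call = N(d₁) = 0.6103

0.6103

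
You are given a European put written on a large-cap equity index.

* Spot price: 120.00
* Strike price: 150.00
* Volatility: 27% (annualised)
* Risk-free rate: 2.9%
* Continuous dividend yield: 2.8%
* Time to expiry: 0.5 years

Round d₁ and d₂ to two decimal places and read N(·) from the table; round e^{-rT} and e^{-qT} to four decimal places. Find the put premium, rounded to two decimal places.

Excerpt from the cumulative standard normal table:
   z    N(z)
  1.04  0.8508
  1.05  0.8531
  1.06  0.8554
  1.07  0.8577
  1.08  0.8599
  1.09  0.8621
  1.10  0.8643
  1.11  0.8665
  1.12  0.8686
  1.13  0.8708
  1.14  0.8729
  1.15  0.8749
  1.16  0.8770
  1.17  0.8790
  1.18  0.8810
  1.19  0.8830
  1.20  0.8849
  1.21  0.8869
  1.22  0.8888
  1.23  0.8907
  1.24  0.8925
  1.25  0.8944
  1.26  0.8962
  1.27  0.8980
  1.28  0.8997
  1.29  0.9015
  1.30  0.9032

T = 0.5;  σ√T = 0.1909
d₁ = [ln(120/150) + (0.029 − 0.028 + 0.27²/2)·0.5] / 0.1909 = [-0.2231 + 0.0187] / 0.1909 = -1.0707 ⇒ -1.07
d₂ = d₁ − σ√T = -1.0707 − 0.1909 = -1.2616 ⇒ -1.26
exp(−qT) = exp(−0.028·0.5) = 0.9861;  exp(−rT) = exp(−0.029·0.5) = 0.9856
N(−d₂) = N(1.26) = 0.8962;  N(−d₁) = N(1.07) = 0.8577
P = 150·0.9856·0.8962 − 120·0.9861·0.8577 = 132.4942 − 101.4934 = 31.0009

31.00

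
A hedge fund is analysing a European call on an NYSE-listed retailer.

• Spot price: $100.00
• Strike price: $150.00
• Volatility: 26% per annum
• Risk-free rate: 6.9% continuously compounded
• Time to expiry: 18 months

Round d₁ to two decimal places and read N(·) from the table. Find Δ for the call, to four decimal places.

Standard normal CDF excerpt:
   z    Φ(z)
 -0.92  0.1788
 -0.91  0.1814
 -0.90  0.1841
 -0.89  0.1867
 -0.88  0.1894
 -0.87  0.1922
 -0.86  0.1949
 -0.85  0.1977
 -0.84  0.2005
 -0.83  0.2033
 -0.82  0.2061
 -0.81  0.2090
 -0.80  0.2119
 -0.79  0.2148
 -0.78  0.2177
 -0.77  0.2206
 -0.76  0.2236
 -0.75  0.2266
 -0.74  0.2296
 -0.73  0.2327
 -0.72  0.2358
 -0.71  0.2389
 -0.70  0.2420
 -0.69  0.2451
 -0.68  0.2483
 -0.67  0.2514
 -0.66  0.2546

0.2148

T = 1.5;  σ√T = 0.3184
ln(S/K) + (r + σ²/2)T = ln(100/150) + (0.069 + 0.26²/2)·1.5 = -0.4055 + 0.1542 = -0.2513
d₁ = -0.2513 / 0.3184 = -0.7891 ⇒ -0.79
N(d₁) = N(-0.79) = 0.2148
Δ_call = N(d₁) = 0.2148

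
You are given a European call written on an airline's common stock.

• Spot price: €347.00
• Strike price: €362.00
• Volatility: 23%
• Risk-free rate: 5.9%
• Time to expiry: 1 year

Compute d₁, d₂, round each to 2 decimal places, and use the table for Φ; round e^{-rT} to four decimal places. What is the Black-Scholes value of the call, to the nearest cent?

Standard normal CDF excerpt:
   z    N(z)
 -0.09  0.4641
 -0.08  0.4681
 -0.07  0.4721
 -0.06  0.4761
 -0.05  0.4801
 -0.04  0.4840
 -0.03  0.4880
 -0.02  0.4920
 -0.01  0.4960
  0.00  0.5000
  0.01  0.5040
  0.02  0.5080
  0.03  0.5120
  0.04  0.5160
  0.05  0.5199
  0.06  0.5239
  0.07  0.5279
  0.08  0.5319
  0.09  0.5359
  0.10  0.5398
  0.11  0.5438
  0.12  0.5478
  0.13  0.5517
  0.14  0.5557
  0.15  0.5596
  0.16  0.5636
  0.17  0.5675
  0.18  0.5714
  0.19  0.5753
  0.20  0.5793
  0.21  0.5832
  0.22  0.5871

€34.46

σ√T = 0.23 × 1.0000 = 0.2300
d₁ = [ln(347/362) + (0.059 + 0.23²/2)·1] / 0.2300 = [-0.0423 + 0.0854] / 0.2300 = 0.1875 ≈ 0.19
d₂ = d₁ − σ√T = 0.1875 − 0.2300 = -0.0425 ≈ -0.04
exp(−rT) = exp(−0.059·1) = 0.9427
N(d₁) = N(0.19) = 0.5753;  N(d₂) = N(-0.04) = 0.4840
C = 347·0.5753 − 362·0.9427·0.4840 = 199.6291 − 165.1686 = 34.4605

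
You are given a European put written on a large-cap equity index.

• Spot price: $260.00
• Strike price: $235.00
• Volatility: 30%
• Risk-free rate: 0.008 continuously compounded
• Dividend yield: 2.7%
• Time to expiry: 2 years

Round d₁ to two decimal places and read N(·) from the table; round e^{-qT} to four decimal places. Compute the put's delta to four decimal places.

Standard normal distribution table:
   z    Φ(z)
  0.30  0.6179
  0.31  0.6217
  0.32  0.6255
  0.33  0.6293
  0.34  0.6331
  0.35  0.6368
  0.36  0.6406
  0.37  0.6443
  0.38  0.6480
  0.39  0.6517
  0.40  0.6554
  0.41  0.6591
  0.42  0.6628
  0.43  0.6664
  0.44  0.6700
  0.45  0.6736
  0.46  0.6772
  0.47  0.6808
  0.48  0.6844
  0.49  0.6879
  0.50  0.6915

-0.3405

T = 2;  σ√T = 0.4243
d₁ = [ln(260/235) + (0.008 − 0.027 + ½·0.3²)·2] / (σ√T) = (0.1011 + 0.0520) / 0.4243 = 0.3609 which rounds to 0.36
N(d₁) = N(0.36) = 0.6406
Δ_put = e^(−qT)·(N(d₁) − 1) = 0.9474·(0.6406 − 1) = -0.3405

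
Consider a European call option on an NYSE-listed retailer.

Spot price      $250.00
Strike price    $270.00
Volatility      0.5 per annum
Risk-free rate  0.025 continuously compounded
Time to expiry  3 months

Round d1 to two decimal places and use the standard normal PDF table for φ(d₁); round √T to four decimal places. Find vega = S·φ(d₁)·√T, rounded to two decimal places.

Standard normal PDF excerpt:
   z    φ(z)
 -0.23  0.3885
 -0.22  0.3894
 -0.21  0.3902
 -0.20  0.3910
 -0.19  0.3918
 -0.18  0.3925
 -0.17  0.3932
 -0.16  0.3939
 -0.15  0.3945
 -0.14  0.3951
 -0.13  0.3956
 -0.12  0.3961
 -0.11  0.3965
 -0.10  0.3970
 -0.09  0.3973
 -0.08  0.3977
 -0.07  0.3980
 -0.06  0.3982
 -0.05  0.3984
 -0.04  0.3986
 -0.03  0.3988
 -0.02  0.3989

σ√T = 0.5·√0.25 = 0.2500
ln(S/K) + (r + σ²/2)T = ln(250/270) + (0.025 + 0.5²/2)·0.25 = -0.0770 + 0.0375 = -0.0395
d₁ = -0.0395 / 0.2500 = -0.1578 which rounds to -0.16
√T = √0.25 = 0.5000
φ(d₁) = φ(-0.16) = 0.3939
vega = S·φ(d₁)·√T = 250·0.3939·0.5000 = 49.2375

49.24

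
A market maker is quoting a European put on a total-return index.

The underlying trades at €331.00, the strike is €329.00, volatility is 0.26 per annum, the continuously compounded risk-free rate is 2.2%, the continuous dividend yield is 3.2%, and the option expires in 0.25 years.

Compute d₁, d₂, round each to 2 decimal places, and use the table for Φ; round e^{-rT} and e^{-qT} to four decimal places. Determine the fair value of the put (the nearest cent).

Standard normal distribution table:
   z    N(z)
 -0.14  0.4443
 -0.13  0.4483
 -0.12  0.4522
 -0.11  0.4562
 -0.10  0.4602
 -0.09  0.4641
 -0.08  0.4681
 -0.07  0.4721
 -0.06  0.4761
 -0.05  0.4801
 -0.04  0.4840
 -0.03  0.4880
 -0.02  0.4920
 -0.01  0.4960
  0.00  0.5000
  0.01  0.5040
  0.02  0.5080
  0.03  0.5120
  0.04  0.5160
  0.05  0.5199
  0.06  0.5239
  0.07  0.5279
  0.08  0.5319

σ√T = 0.26 × 0.5000 = 0.1300
d₁ = [ln(331/329) + (0.022 − 0.032 + ½·0.26²)·0.25] / (σ√T) = (0.0061 + 0.0060) / 0.1300 = 0.0924 which rounds to 0.09
d₂ = 0.0924 − 0.1300 = -0.0376 which rounds to -0.04
exp(−qT) = exp(−0.032·0.25) = 0.9920;  exp(−rT) = exp(−0.022·0.25) = 0.9945
N(−d₂) = N(0.04) = 0.5160;  N(−d₁) = N(-0.09) = 0.4641
P = 329·0.9945·0.5160 − 331·0.9920·0.4641 = 168.8303 − 152.3882 = 16.4421

€16.44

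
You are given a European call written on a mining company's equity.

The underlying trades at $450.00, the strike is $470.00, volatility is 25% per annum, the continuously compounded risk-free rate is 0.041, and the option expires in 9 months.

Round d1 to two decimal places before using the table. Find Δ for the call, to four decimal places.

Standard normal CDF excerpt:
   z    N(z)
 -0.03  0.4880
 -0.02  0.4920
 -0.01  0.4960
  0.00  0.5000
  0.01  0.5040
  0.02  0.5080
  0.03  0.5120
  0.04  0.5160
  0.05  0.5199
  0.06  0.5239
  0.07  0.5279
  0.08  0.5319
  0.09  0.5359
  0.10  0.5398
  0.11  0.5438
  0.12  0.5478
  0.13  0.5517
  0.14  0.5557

σ√T = 0.25·√0.75 = 0.2165
d₁ = [ln(450/470) + (0.041 + ½·0.25²)·0.75] / (σ√T) = (-0.0435 + 0.0542) / 0.2165 = 0.0494 ≈ 0.05
N(d₁) = N(0.05) = 0.5199
Δ_call = N(d₁) = 0.5199

0.5199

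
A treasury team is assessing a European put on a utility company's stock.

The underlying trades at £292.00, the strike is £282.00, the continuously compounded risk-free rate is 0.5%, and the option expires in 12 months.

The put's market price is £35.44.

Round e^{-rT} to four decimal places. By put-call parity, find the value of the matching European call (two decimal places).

£46.85

exp(−rT) = exp(−0.005·1) = 0.9950
Put-call parity: C − P = S − K·e^(−rT) = 292 − 282·0.9950 = 292 − 280.5900 = 11.4100
C = P + (C − P) = 35.44 + (11.4100) = 46.8500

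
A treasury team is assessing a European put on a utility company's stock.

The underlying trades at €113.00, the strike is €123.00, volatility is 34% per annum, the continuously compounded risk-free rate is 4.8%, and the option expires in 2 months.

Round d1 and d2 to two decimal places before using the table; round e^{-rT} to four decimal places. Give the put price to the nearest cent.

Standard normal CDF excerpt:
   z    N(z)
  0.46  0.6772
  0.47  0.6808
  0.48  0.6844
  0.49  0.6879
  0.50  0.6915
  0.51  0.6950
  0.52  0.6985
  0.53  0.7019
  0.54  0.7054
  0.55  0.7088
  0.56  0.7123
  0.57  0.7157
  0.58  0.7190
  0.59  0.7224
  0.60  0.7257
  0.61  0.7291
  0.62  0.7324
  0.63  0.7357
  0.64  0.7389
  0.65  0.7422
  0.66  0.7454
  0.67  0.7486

σ√T = 0.34 × 0.4082 = 0.1388
d₁ = [ln(113/123) + (0.048 + 0.34²/2)·0.1667] / 0.1388 = [-0.0848 + 0.0176] / 0.1388 = -0.4839 → -0.48
d₂ = d₁ − σ√T = -0.4839 − 0.1388 = -0.6227 → -0.62
exp(−rT) = exp(−0.048·0.1667) = 0.9920
P = 123·0.9920·N(0.62) − 113·N(0.48) = 123·0.9920·0.7324 − 113·0.6844 = 89.3645 − 77.3372 = 12.0273

€12.03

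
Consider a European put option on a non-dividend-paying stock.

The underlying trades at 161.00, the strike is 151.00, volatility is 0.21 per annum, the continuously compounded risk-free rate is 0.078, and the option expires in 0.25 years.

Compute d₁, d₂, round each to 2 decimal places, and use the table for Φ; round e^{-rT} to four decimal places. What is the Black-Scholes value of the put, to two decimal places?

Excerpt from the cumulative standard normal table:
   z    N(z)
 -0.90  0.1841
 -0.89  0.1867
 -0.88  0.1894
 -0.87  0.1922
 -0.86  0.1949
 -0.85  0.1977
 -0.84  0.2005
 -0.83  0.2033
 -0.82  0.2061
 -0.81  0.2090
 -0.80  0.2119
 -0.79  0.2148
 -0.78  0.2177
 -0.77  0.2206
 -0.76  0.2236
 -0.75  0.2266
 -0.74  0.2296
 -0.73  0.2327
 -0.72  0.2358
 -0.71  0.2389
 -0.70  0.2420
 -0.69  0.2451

T = 0.25;  σ√T = 0.1050
d₁ = [ln(161/151) + (0.078 + 0.21²/2)·0.25] / 0.1050 = [0.0641 + 0.0250] / 0.1050 = 0.8489 → 0.85
d₂ = d₁ − σ√T = 0.8489 − 0.1050 = 0.7439 → 0.74
e^(−rT) = e^(−0.078·0.25) = 0.9807
N(−d₂) = N(-0.74) = 0.2296;  N(−d₁) = N(-0.85) = 0.1977
P = 151·0.9807·0.2296 − 161·0.1977 = 34.0005 − 31.8297 = 2.1708

2.17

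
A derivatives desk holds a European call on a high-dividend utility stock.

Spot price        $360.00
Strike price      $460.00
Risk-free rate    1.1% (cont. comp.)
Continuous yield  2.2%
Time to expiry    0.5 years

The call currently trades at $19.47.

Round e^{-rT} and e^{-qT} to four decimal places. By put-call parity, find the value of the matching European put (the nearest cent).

$120.86

exp(−qT) = exp(−0.022·0.5) = 0.9891;  exp(−rT) = exp(−0.011·0.5) = 0.9945
Put-call parity: C − P = S·e^(−qT) − K·e^(−rT) = 360·0.9891 − 460·0.9945 = 356.0760 − 457.4700 = -101.3940
P = C − (C − P) = 19.47 − (-101.3940) = 120.8640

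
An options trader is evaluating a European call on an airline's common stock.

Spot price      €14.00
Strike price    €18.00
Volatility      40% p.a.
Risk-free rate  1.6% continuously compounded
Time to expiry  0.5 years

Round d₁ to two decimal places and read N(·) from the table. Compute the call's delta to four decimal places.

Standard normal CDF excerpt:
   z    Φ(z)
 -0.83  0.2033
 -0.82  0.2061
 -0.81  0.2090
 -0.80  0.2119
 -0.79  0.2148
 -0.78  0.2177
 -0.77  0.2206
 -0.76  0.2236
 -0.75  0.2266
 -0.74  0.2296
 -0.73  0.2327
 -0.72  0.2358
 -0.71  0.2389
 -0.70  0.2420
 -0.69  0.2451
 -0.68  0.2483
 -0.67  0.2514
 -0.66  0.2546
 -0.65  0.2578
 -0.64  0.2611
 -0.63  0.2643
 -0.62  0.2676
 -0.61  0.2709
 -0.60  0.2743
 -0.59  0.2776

0.2358

σ√T = 0.4 × 0.7071 = 0.2828
d₁ = [ln(14/18) + (0.016 + 0.4²/2)·0.5] / 0.2828 = [-0.2513 + 0.0480] / 0.2828 = -0.7188 which rounds to -0.72
N(d₁) = N(-0.72) = 0.2358
Δ_call = N(d₁) = 0.2358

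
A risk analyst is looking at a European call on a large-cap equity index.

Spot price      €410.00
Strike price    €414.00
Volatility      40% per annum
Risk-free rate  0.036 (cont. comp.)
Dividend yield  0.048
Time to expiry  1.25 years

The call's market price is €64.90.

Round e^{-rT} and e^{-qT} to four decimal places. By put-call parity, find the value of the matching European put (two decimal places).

€74.55

exp(−qT) = exp(−0.048·1.25) = 0.9418;  exp(−rT) = exp(−0.036·1.25) = 0.9560
Put-call parity: C − P = S·e^(−qT) − K·e^(−rT) = 410·0.9418 − 414·0.9560 = 386.1380 − 395.7840 = -9.6460
P = C − (C − P) = 64.90 − (-9.6460) = 74.5460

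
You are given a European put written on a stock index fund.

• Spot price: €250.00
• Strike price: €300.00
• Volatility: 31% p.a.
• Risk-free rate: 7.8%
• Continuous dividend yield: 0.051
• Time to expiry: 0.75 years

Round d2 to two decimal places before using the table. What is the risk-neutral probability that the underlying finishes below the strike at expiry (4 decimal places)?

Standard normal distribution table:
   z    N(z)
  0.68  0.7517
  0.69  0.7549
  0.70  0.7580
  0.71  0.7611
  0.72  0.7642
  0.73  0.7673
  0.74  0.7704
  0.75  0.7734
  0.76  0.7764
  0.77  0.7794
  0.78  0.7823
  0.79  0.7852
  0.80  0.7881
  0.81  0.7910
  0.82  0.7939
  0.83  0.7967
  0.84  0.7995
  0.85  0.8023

0.7704

σ√T = 0.31 × 0.8660 = 0.2685
d₁ = [ln(250/300) + (0.078 − 0.051 + 0.31²/2)·0.75] / 0.2685 = [-0.1823 + 0.0563] / 0.2685 = -0.4695 ⇒ -0.47
d₂ = d₁ − σ√T = -0.4695 − 0.2685 = -0.7379 ⇒ -0.74
Risk-neutral Pr[S_T < K] = N(−d₂) = N(0.74) = 0.7704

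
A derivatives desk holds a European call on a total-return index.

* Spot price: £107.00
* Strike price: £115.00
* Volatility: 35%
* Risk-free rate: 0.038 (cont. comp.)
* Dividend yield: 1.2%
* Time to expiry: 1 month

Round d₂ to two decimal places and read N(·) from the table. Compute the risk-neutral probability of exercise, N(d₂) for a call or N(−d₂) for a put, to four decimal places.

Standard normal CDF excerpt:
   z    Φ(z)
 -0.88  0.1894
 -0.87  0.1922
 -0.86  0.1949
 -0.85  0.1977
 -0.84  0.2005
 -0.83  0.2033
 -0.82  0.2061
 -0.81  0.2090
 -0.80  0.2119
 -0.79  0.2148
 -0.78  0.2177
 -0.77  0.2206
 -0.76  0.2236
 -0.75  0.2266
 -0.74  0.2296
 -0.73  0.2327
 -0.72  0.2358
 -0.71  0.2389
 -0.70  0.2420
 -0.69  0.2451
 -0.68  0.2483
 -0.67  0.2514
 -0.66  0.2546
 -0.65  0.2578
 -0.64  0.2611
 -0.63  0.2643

T = 0.08333;  σ√T = 0.1010
d₁ = [ln(107/115) + (0.038 − 0.012 + ½·0.35²)·0.08333] / (σ√T) = (-0.0721 + 0.0073) / 0.1010 = -0.6417 → -0.64
d₂ = -0.6417 − 0.1010 = -0.7427 → -0.74
Risk-neutral Pr[S_T > K] = N(d₂) = N(-0.74) = 0.2296

0.2296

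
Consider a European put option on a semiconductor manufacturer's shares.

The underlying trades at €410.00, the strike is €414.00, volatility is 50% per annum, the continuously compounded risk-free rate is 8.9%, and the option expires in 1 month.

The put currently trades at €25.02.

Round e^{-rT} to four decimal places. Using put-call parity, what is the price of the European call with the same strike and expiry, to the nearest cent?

€24.08

exp(−rT) = exp(−0.089·0.08333) = 0.9926
Put-call parity: C − P = S − K·e^(−rT) = 410 − 414·0.9926 = 410 − 410.9364 = -0.9364
C = P + (C − P) = 25.02 + (-0.9364) = 24.0836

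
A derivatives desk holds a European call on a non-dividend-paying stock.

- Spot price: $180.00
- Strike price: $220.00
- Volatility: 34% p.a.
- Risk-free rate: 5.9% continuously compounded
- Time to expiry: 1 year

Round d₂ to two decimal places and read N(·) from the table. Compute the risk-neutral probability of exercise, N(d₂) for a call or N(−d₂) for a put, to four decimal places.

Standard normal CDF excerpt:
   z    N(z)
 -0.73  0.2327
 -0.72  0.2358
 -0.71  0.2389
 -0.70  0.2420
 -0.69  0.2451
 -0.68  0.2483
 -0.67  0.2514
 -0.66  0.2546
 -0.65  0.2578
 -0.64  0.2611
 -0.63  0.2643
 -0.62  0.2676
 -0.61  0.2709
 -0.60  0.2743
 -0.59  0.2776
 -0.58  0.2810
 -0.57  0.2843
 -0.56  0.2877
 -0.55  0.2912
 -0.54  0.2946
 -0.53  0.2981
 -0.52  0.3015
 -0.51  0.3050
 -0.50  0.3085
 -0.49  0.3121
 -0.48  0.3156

σ√T = 0.34·√1 = 0.3400
d₁ = [ln(180/220) + (0.059 + 0.34²/2)·1] / 0.3400 = [-0.2007 + 0.1168] / 0.3400 = -0.2467 which rounds to -0.25
d₂ = d₁ − σ√T = -0.2467 − 0.3400 = -0.5867 which rounds to -0.59
Risk-neutral Pr[S_T > K] = N(d₂) = N(-0.59) = 0.2776

0.2776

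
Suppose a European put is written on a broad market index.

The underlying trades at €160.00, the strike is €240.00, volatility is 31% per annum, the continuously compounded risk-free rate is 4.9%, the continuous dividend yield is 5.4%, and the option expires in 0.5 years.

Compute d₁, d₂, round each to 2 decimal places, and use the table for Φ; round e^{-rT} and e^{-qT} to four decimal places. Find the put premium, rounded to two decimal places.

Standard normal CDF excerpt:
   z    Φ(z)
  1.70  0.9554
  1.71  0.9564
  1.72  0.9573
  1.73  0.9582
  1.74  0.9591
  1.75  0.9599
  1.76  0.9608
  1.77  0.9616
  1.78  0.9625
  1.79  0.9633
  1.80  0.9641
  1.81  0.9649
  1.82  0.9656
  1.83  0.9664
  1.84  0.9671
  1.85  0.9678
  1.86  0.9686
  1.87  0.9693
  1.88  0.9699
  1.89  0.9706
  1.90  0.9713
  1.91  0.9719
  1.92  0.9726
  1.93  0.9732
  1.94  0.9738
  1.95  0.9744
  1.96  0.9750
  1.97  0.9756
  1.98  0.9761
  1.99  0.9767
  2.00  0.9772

€78.98

T = 0.5;  σ√T = 0.2192
d₁ = [ln(160/240) + (0.049 − 0.054 + 0.31²/2)·0.5] / 0.2192 = [-0.4055 + 0.0215] / 0.2192 = -1.7515 ≈ -1.75
d₂ = d₁ − σ√T = -1.7515 − 0.2192 = -1.9707 ≈ -1.97
e^(−qT) = e^(−0.054·0.5) = 0.9734;  e^(−rT) = e^(−0.049·0.5) = 0.9758
N(−d₂) = N(1.97) = 0.9756;  N(−d₁) = N(1.75) = 0.9599
P = 240·0.9758·0.9756 − 160·0.9734·0.9599 = 228.4777 − 149.4987 = 78.9790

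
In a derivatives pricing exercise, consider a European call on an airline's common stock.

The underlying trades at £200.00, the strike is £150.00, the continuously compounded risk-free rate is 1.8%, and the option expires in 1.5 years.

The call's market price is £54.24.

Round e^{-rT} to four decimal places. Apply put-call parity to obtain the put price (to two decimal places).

£0.25

e^(−rT) = e^(−0.018·1.5) = 0.9734
Put-call parity: C − P = S − K·e^(−rT) = 200 − 150·0.9734 = 200 − 146.0100 = 53.9900
P = C − (C − P) = 54.24 − (53.9900) = 0.2500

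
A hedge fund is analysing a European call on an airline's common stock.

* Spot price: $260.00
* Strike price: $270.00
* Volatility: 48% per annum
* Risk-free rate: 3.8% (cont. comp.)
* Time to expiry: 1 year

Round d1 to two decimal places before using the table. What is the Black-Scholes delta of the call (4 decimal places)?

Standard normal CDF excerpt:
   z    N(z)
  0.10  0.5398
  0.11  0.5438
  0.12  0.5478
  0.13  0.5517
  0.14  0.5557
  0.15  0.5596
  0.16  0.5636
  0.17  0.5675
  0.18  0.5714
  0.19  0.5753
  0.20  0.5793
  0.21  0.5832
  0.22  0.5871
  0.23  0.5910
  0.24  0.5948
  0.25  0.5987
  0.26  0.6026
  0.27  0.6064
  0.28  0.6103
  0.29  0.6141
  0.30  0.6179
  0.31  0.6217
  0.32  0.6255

0.5948

σ√T = 0.48·√1 = 0.4800
d₁ = [ln(260/270) + (0.038 + 0.48²/2)·1] / 0.4800 = [-0.0377 + 0.1532] / 0.4800 = 0.2405 ≈ 0.24
N(d₁) = N(0.24) = 0.5948
Δ_call = N(d₁) = 0.5948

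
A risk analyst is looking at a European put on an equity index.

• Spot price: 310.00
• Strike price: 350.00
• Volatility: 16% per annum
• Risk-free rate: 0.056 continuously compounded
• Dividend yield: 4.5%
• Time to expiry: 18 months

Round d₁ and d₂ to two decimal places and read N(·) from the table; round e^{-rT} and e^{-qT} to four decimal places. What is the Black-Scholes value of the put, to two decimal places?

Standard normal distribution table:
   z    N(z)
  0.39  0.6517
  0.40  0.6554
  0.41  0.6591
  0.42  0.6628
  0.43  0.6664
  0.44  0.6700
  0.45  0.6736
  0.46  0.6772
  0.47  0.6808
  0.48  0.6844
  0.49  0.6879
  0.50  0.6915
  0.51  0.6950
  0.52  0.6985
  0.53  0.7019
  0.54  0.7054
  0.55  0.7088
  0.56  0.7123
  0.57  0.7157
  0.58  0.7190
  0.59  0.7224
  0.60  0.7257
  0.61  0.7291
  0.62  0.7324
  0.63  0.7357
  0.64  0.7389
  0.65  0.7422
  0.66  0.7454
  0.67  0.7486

σ√T = 0.16·√1.5 = 0.1960
ln(S/K) + (r − q + σ²/2)T = ln(310/350) + (0.056 − 0.045 + 0.16²/2)·1.5 = -0.1214 + 0.0357 = -0.0857
d₁ = -0.0857 / 0.1960 = -0.4371 ⇒ -0.44
d₂ = d₁ − σ√T = -0.4371 − 0.1960 = -0.6331 ⇒ -0.63
e^(−qT) = e^(−0.045·1.5) = 0.9347;  e^(−rT) = e^(−0.056·1.5) = 0.9194
P = 350·0.9194·N(0.63) − 310·0.9347·N(0.44) = 350·0.9194·0.7357 − 310·0.9347·0.6700 = 236.7409 − 194.1372 = 42.6037

42.60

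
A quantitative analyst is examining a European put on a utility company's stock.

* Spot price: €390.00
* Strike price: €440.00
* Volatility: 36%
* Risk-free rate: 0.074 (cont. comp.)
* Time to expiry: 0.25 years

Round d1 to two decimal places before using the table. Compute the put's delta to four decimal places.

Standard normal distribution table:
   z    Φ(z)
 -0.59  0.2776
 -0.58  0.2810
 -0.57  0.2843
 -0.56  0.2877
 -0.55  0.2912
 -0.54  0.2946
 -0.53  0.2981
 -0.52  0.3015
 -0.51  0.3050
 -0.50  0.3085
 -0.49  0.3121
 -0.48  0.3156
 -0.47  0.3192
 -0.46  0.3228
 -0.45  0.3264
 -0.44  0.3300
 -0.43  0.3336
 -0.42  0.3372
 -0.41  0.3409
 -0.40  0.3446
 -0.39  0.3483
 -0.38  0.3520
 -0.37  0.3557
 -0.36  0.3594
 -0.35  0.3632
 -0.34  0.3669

T = 0.25;  σ√T = 0.1800
d₁ = [ln(390/440) + (0.074 + 0.36²/2)·0.25] / 0.1800 = [-0.1206 + 0.0347] / 0.1800 = -0.4774 ⇒ -0.48
N(d₁) = N(-0.48) = 0.3156
Δ_put = N(d₁) − 1 = 0.3156 − 1 = -0.6844

-0.6844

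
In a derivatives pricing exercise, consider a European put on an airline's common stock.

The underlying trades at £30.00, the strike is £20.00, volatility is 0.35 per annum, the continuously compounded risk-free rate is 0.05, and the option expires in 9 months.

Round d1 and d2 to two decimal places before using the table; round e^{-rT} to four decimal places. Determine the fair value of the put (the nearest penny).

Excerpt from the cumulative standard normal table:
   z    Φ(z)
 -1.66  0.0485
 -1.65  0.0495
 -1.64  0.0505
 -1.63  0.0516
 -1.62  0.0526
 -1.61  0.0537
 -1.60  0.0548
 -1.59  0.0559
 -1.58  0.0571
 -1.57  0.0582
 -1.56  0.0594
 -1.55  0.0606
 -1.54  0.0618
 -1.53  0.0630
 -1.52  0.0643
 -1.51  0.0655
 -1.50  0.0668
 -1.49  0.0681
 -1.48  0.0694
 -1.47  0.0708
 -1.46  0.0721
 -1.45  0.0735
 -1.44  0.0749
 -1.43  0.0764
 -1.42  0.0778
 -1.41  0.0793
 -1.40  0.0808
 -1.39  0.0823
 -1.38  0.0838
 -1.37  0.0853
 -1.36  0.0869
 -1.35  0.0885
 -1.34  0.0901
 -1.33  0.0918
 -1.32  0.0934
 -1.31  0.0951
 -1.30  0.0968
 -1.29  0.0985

T = 0.75;  σ√T = 0.3031
d₁ = [ln(30/20) + (0.05 + 0.35²/2)·0.75] / 0.3031 = [0.4055 + 0.0834] / 0.3031 = 1.6130 which rounds to 1.61
d₂ = d₁ − σ√T = 1.6130 − 0.3031 = 1.3099 which rounds to 1.31
exp(−rT) = exp(−0.05·0.75) = 0.9632
N(−d₂) = N(-1.31) = 0.0951;  N(−d₁) = N(-1.61) = 0.0537
P = 20·0.9632·0.0951 − 30·0.0537 = 1.8320 − 1.6110 = 0.2210

£0.22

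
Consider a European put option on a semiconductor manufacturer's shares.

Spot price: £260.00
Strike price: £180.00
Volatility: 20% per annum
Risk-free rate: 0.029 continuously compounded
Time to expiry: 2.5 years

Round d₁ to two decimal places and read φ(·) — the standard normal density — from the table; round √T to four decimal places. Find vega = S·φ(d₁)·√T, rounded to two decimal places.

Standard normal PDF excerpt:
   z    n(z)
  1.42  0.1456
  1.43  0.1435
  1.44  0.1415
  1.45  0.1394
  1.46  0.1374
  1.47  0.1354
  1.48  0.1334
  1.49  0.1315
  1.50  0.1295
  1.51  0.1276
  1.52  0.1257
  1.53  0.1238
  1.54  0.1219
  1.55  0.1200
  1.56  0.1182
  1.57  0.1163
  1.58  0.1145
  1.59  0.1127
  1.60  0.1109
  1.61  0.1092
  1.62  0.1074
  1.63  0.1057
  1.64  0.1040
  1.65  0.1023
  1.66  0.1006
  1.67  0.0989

σ√T = 0.2·√2.5 = 0.3162
d₁ = [ln(260/180) + (0.029 + 0.2²/2)·2.5] / 0.3162 = [0.3677 + 0.1225] / 0.3162 = 1.5502 ≈ 1.55
√T = √2.5 = 1.5811
φ(d₁) = φ(1.55) = 0.1200
vega = S·φ(d₁)·√T = 260·0.1200·1.5811 = 49.3303

49.33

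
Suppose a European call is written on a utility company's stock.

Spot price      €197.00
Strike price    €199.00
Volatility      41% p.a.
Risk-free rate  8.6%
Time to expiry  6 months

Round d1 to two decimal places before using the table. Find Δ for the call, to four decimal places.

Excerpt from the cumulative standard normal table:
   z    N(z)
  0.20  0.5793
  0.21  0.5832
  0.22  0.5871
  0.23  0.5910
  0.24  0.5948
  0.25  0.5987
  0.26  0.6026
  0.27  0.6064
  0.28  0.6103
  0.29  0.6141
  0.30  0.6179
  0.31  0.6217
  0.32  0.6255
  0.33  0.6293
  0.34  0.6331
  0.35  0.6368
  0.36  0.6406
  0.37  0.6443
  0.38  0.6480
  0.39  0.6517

T = 0.5;  σ√T = 0.2899
d₁ = [ln(197/199) + (0.086 + ½·0.41²)·0.5] / (σ√T) = (-0.0101 + 0.0850) / 0.2899 = 0.2584 which rounds to 0.26
N(d₁) = N(0.26) = 0.6026
Δ_call = N(d₁) = 0.6026

0.6026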